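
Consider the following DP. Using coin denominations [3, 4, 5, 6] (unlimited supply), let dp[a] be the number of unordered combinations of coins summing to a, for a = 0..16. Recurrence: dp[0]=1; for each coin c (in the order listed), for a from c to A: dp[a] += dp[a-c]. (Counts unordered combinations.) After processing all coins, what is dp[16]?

after  coin     0     1     2     3     4     5     6     7     8     9    10    11    12    13    14    15    16
          3     1     0     0     1     0     0     1     0     0     1     0     0     1     0     0     1     0
          4     1     0     0     1     1     0     1     1     1     1     1     1     2     1     1     2     2
          5     1     0     0     1     1     1     1     1     2     2     2     2     3     3     3     4     4
          6     1     0     0     1     1     1     2     1     2     3     3     3     5     4     5     7     7

7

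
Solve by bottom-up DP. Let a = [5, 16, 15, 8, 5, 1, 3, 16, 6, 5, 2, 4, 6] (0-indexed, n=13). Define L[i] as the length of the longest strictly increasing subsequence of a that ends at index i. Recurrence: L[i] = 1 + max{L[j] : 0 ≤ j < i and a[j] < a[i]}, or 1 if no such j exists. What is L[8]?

3

   i    0    1    2    3    4    5    6    7    8    9   10   11   12
a[i]    5   16   15    8    5    1    3   16    6    5    2    4    6
L[i]    1    2    2    2    1    1    2    3    3    3    2    3    4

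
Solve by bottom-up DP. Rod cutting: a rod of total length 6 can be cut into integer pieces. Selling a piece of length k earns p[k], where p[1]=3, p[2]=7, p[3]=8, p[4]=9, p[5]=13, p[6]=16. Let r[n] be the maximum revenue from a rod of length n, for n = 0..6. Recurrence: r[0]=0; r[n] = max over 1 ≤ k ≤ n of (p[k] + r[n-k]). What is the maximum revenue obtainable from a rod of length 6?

21

   n    0    1    2    3    4    5    6
r[n]    0    3    7   10   14   17   21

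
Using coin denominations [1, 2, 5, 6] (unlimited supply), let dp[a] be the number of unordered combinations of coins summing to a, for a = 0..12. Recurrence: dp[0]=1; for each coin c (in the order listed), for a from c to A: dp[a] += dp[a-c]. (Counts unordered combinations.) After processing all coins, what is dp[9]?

after  coin     0     1     2     3     4     5     6     7     8     9    10    11    12
          1     1     1     1     1     1     1     1     1     1     1     1     1     1
          2     1     1     2     2     3     3     4     4     5     5     6     6     7
          5     1     1     2     2     3     4     5     6     7     8    10    11    13
          6     1     1     2     2     3     4     6     7     9    10    13    15    19

10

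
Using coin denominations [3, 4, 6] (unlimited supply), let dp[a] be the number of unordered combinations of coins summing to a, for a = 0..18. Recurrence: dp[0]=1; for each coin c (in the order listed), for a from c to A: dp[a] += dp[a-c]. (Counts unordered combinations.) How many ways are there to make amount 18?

after  coin     0     1     2     3     4     5     6     7     8     9    10    11    12    13    14    15    16    17    18
          3     1     0     0     1     0     0     1     0     0     1     0     0     1     0     0     1     0     0     1
          4     1     0     0     1     1     0     1     1     1     1     1     1     2     1     1     2     2     1     2
          6     1     0     0     1     1     0     2     1     1     2     2     1     4     2     2     4     4     2     6

6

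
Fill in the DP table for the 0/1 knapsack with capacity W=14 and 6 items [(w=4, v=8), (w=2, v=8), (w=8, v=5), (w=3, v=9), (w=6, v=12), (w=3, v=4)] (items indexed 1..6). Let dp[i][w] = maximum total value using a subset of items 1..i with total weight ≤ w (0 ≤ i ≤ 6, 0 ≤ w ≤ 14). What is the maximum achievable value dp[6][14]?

i\w   0   1   2   3   4   5   6   7   8   9  10  11  12  13  14
  0   0   0   0   0   0   0   0   0   0   0   0   0   0   0   0
  1   0   0   0   0   8   8   8   8   8   8   8   8   8   8   8
  2   0   0   8   8   8   8  16  16  16  16  16  16  16  16  16
  3   0   0   8   8   8   8  16  16  16  16  16  16  16  16  21
  4   0   0   8   9   9  17  17  17  17  25  25  25  25  25  25
  5   0   0   8   9   9  17  17  17  20  25  25  29  29  29  29
  6   0   0   8   9   9  17  17  17  21  25  25  29  29  29  33

33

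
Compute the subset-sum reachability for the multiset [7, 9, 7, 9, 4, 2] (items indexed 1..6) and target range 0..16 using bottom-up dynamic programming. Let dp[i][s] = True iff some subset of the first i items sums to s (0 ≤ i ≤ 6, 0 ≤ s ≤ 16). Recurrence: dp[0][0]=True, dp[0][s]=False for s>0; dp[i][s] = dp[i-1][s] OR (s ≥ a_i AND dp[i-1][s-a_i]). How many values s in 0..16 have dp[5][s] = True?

8

i\s   0   1   2   3   4   5   6   7   8   9  10  11  12  13  14  15  16
  0   T   F   F   F   F   F   F   F   F   F   F   F   F   F   F   F   F
  1   T   F   F   F   F   F   F   T   F   F   F   F   F   F   F   F   F
  2   T   F   F   F   F   F   F   T   F   T   F   F   F   F   F   F   T
  3   T   F   F   F   F   F   F   T   F   T   F   F   F   F   T   F   T
  4   T   F   F   F   F   F   F   T   F   T   F   F   F   F   T   F   T
  5   T   F   F   F   T   F   F   T   F   T   F   T   F   T   T   F   T
  6   T   F   T   F   T   F   T   T   F   T   F   T   F   T   T   T   T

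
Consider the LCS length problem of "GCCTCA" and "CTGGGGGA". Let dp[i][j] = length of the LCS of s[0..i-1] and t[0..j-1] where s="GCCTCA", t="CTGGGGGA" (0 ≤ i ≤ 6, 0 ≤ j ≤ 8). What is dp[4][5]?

2

   ''  C  T  G  G  G  G  G  A
''  0  0  0  0  0  0  0  0  0
 G  0  0  0  1  1  1  1  1  1
 C  0  1  1  1  1  1  1  1  1
 C  0  1  1  1  1  1  1  1  1
 T  0  1  2  2  2  2  2  2  2
 C  0  1  2  2  2  2  2  2  2
 A  0  1  2  2  2  2  2  2  3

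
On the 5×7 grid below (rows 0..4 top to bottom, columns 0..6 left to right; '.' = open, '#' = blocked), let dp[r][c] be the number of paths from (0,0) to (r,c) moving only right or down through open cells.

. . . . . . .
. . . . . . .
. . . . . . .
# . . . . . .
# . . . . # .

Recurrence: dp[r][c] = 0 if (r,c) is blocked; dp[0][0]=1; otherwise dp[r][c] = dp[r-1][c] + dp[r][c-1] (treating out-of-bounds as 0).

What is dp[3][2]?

r\c   0   1   2   3   4   5   6
  0   1   1   1   1   1   1   1
  1   1   2   3   4   5   6   7
  2   1   3   6  10  15  21  28
  3   0   3   9  19  34  55  83
  4   0   3  12  31  65   0  83

9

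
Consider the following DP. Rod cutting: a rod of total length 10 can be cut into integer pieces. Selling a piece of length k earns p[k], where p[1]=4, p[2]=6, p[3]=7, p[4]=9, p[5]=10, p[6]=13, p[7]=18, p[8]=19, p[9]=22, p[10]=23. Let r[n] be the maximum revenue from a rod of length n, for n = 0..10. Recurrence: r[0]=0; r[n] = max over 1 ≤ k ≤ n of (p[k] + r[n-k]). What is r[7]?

   n    0    1    2    3    4    5    6    7    8    9   10
r[n]    0    4    8   12   16   20   24   28   32   36   40

28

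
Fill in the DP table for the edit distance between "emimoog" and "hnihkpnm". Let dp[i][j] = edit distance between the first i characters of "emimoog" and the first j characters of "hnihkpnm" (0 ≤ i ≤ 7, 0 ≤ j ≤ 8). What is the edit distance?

7

   ''  h  n  i  h  k  p  n  m
''  0  1  2  3  4  5  6  7  8
 e  1  1  2  3  4  5  6  7  8
 m  2  2  2  3  4  5  6  7  7
 i  3  3  3  2  3  4  5  6  7
 m  4  4  4  3  3  4  5  6  6
 o  5  5  5  4  4  4  5  6  7
 o  6  6  6  5  5  5  5  6  7
 g  7  7  7  6  6  6  6  6  7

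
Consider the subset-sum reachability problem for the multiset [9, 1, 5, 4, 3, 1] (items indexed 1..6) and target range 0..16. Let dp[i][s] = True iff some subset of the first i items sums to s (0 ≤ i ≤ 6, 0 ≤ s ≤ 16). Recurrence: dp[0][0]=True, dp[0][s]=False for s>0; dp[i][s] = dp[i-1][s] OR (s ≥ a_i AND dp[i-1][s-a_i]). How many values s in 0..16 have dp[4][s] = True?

i\s   0   1   2   3   4   5   6   7   8   9  10  11  12  13  14  15  16
  0   T   F   F   F   F   F   F   F   F   F   F   F   F   F   F   F   F
  1   T   F   F   F   F   F   F   F   F   T   F   F   F   F   F   F   F
  2   T   T   F   F   F   F   F   F   F   T   T   F   F   F   F   F   F
  3   T   T   F   F   F   T   T   F   F   T   T   F   F   F   T   T   F
  4   T   T   F   F   T   T   T   F   F   T   T   F   F   T   T   T   F
  5   T   T   F   T   T   T   T   T   T   T   T   F   T   T   T   T   T
  6   T   T   T   T   T   T   T   T   T   T   T   T   T   T   T   T   T

10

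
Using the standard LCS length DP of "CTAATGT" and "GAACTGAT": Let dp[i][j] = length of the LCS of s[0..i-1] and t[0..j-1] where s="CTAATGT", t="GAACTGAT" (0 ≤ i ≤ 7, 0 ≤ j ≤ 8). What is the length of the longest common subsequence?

   ''  G  A  A  C  T  G  A  T
''  0  0  0  0  0  0  0  0  0
 C  0  0  0  0  1  1  1  1  1
 T  0  0  0  0  1  2  2  2  2
 A  0  0  1  1  1  2  2  3  3
 A  0  0  1  2  2  2  2  3  3
 T  0  0  1  2  2  3  3  3  4
 G  0  1  1  2  2  3  4  4  4
 T  0  1  1  2  2  3  4  4  5

5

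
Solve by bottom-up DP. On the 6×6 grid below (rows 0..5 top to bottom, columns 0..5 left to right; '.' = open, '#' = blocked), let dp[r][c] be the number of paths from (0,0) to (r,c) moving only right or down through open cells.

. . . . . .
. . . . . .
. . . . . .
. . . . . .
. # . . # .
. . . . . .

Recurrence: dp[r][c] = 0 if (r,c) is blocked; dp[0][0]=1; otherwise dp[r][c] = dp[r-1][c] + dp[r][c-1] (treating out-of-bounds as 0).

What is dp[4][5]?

r\c   0   1   2   3   4   5
  0   1   1   1   1   1   1
  1   1   2   3   4   5   6
  2   1   3   6  10  15  21
  3   1   4  10  20  35  56
  4   1   0  10  30   0  56
  5   1   1  11  41  41  97

56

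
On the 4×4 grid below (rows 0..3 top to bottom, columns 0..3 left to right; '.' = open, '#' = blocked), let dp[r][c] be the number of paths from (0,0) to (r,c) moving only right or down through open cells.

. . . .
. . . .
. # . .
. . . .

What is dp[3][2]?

4

r\c   0   1   2   3
  0   1   1   1   1
  1   1   2   3   4
  2   1   0   3   7
  3   1   1   4  11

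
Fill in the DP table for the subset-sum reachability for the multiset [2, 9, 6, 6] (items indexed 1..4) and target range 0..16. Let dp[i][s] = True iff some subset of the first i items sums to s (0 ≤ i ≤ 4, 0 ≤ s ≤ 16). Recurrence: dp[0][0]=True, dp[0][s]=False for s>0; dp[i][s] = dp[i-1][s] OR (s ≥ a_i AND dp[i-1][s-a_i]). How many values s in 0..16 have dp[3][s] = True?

7

i\s   0   1   2   3   4   5   6   7   8   9  10  11  12  13  14  15  16
  0   T   F   F   F   F   F   F   F   F   F   F   F   F   F   F   F   F
  1   T   F   T   F   F   F   F   F   F   F   F   F   F   F   F   F   F
  2   T   F   T   F   F   F   F   F   F   T   F   T   F   F   F   F   F
  3   T   F   T   F   F   F   T   F   T   T   F   T   F   F   F   T   F
  4   T   F   T   F   F   F   T   F   T   T   F   T   T   F   T   T   F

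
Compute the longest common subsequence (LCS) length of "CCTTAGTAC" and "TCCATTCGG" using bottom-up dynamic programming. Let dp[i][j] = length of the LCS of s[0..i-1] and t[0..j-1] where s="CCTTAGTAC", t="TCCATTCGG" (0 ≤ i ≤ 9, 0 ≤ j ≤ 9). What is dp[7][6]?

4

   ''  T  C  C  A  T  T  C  G  G
''  0  0  0  0  0  0  0  0  0  0
 C  0  0  1  1  1  1  1  1  1  1
 C  0  0  1  2  2  2  2  2  2  2
 T  0  1  1  2  2  3  3  3  3  3
 T  0  1  1  2  2  3  4  4  4  4
 A  0  1  1  2  3  3  4  4  4  4
 G  0  1  1  2  3  3  4  4  5  5
 T  0  1  1  2  3  4  4  4  5  5
 A  0  1  1  2  3  4  4  4  5  5
 C  0  1  2  2  3  4  4  5  5  5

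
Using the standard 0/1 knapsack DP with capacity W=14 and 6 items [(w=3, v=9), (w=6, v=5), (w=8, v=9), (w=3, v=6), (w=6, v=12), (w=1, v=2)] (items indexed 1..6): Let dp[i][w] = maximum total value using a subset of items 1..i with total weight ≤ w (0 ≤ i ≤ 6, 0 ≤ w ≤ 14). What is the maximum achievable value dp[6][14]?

29

i\w   0   1   2   3   4   5   6   7   8   9  10  11  12  13  14
  0   0   0   0   0   0   0   0   0   0   0   0   0   0   0   0
  1   0   0   0   9   9   9   9   9   9   9   9   9   9   9   9
  2   0   0   0   9   9   9   9   9   9  14  14  14  14  14  14
  3   0   0   0   9   9   9   9   9   9  14  14  18  18  18  18
  4   0   0   0   9   9   9  15  15  15  15  15  18  20  20  24
  5   0   0   0   9   9   9  15  15  15  21  21  21  27  27  27
  6   0   2   2   9  11  11  15  17  17  21  23  23  27  29  29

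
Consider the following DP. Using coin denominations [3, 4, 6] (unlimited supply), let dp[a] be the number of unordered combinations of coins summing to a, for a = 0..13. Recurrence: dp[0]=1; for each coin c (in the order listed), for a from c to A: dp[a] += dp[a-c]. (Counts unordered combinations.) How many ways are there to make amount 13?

2

after  coin     0     1     2     3     4     5     6     7     8     9    10    11    12    13
          3     1     0     0     1     0     0     1     0     0     1     0     0     1     0
          4     1     0     0     1     1     0     1     1     1     1     1     1     2     1
          6     1     0     0     1     1     0     2     1     1     2     2     1     4     2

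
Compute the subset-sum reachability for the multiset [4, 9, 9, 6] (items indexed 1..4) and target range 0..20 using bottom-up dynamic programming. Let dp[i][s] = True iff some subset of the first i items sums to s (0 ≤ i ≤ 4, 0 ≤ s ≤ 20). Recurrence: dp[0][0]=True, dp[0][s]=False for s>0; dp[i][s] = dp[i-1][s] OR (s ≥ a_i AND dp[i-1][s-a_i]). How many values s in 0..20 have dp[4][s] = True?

i\s   0   1   2   3   4   5   6   7   8   9  10  11  12  13  14  15  16  17  18  19  20
  0   T   F   F   F   F   F   F   F   F   F   F   F   F   F   F   F   F   F   F   F   F
  1   T   F   F   F   T   F   F   F   F   F   F   F   F   F   F   F   F   F   F   F   F
  2   T   F   F   F   T   F   F   F   F   T   F   F   F   T   F   F   F   F   F   F   F
  3   T   F   F   F   T   F   F   F   F   T   F   F   F   T   F   F   F   F   T   F   F
  4   T   F   F   F   T   F   T   F   F   T   T   F   F   T   F   T   F   F   T   T   F

9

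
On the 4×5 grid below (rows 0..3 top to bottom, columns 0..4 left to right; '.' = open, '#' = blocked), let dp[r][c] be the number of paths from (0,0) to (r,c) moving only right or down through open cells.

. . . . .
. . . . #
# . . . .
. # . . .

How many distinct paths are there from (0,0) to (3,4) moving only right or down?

23

r\c   0   1   2   3   4
  0   1   1   1   1   1
  1   1   2   3   4   0
  2   0   2   5   9   9
  3   0   0   5  14  23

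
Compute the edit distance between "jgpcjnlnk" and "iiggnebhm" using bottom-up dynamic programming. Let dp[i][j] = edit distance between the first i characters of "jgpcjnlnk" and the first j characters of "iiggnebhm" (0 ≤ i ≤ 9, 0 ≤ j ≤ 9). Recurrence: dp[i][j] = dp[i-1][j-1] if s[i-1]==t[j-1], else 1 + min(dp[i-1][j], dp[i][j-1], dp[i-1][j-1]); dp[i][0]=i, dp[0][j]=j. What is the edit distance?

   ''  i  i  g  g  n  e  b  h  m
''  0  1  2  3  4  5  6  7  8  9
 j  1  1  2  3  4  5  6  7  8  9
 g  2  2  2  2  3  4  5  6  7  8
 p  3  3  3  3  3  4  5  6  7  8
 c  4  4  4  4  4  4  5  6  7  8
 j  5  5  5  5  5  5  5  6  7  8
 n  6  6  6  6  6  5  6  6  7  8
 l  7  7  7  7  7  6  6  7  7  8
 n  8  8  8  8  8  7  7  7  8  8
 k  9  9  9  9  9  8  8  8  8  9

9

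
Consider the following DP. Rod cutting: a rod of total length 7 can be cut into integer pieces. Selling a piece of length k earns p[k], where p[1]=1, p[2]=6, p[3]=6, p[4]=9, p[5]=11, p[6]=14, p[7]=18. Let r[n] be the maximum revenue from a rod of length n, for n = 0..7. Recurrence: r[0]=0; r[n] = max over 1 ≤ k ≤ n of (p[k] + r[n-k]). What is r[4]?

12

   n    0    1    2    3    4    5    6    7
r[n]    0    1    6    7   12   13   18   19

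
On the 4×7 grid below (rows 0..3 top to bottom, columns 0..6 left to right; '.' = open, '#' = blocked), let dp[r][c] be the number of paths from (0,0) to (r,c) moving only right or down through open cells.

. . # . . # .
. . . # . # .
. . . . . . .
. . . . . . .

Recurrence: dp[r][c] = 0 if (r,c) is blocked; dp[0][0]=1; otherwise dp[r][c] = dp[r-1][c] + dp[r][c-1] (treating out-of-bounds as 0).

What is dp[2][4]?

5

r\c   0   1   2   3   4   5   6
  0   1   1   0   0   0   0   0
  1   1   2   2   0   0   0   0
  2   1   3   5   5   5   5   5
  3   1   4   9  14  19  24  29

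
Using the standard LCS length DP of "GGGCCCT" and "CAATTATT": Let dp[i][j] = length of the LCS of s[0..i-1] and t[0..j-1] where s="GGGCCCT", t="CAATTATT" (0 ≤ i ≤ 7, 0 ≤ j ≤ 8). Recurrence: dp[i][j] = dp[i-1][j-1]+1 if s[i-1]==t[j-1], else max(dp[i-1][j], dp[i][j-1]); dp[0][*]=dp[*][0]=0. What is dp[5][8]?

   ''  C  A  A  T  T  A  T  T
''  0  0  0  0  0  0  0  0  0
 G  0  0  0  0  0  0  0  0  0
 G  0  0  0  0  0  0  0  0  0
 G  0  0  0  0  0  0  0  0  0
 C  0  1  1  1  1  1  1  1  1
 C  0  1  1  1  1  1  1  1  1
 C  0  1  1  1  1  1  1  1  1
 T  0  1  1  1  2  2  2  2  2

1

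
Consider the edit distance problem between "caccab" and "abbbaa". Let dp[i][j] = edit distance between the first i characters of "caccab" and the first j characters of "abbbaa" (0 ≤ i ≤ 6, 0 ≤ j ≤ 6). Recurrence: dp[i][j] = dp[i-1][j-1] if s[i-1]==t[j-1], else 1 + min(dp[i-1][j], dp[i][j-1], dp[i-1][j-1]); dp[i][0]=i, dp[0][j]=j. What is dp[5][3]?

4

   ''  a  b  b  b  a  a
''  0  1  2  3  4  5  6
 c  1  1  2  3  4  5  6
 a  2  1  2  3  4  4  5
 c  3  2  2  3  4  5  5
 c  4  3  3  3  4  5  6
 a  5  4  4  4  4  4  5
 b  6  5  4  4  4  5  5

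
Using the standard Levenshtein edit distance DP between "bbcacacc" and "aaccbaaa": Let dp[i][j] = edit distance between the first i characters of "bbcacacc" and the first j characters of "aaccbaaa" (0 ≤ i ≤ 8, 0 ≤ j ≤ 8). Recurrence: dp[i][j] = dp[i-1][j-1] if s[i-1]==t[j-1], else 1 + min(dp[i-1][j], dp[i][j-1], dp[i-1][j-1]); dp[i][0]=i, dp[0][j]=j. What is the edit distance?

   ''  a  a  c  c  b  a  a  a
''  0  1  2  3  4  5  6  7  8
 b  1  1  2  3  4  4  5  6  7
 b  2  2  2  3  4  4  5  6  7
 c  3  3  3  2  3  4  5  6  7
 a  4  3  3  3  3  4  4  5  6
 c  5  4  4  3  3  4  5  5  6
 a  6  5  4  4  4  4  4  5  5
 c  7  6  5  4  4  5  5  5  6
 c  8  7  6  5  4  5  6  6  6

6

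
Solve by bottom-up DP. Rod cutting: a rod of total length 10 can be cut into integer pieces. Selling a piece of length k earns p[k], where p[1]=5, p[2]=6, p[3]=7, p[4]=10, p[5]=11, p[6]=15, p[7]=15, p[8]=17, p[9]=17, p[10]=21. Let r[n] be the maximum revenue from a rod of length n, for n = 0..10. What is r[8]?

   n    0    1    2    3    4    5    6    7    8    9   10
r[n]    0    5   10   15   20   25   30   35   40   45   50

40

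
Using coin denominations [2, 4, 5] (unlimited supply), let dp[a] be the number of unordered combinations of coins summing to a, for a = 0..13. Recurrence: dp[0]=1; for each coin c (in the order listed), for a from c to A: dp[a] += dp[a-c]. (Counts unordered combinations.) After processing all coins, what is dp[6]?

2

after  coin     0     1     2     3     4     5     6     7     8     9    10    11    12    13
          2     1     0     1     0     1     0     1     0     1     0     1     0     1     0
          4     1     0     1     0     2     0     2     0     3     0     3     0     4     0
          5     1     0     1     0     2     1     2     1     3     2     4     2     5     3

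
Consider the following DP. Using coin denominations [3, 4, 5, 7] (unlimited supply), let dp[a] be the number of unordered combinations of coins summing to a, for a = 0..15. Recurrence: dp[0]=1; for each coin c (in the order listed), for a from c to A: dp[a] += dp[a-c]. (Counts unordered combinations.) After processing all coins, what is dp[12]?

4

after  coin     0     1     2     3     4     5     6     7     8     9    10    11    12    13    14    15
          3     1     0     0     1     0     0     1     0     0     1     0     0     1     0     0     1
          4     1     0     0     1     1     0     1     1     1     1     1     1     2     1     1     2
          5     1     0     0     1     1     1     1     1     2     2     2     2     3     3     3     4
          7     1     0     0     1     1     1     1     2     2     2     3     3     4     4     5     6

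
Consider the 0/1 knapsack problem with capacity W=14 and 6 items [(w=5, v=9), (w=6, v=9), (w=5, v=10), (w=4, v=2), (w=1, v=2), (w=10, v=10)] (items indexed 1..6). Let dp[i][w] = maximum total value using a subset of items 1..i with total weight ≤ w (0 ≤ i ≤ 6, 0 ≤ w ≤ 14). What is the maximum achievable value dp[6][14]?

i\w   0   1   2   3   4   5   6   7   8   9  10  11  12  13  14
  0   0   0   0   0   0   0   0   0   0   0   0   0   0   0   0
  1   0   0   0   0   0   9   9   9   9   9   9   9   9   9   9
  2   0   0   0   0   0   9   9   9   9   9   9  18  18  18  18
  3   0   0   0   0   0  10  10  10  10  10  19  19  19  19  19
  4   0   0   0   0   2  10  10  10  10  12  19  19  19  19  21
  5   0   2   2   2   2  10  12  12  12  12  19  21  21  21  21
  6   0   2   2   2   2  10  12  12  12  12  19  21  21  21  21

21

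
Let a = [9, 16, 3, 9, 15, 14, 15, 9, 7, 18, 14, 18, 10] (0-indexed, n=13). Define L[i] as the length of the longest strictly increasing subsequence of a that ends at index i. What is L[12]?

3

   i    0    1    2    3    4    5    6    7    8    9   10   11   12
a[i]    9   16    3    9   15   14   15    9    7   18   14   18   10
L[i]    1    2    1    2    3    3    4    2    2    5    3    5    3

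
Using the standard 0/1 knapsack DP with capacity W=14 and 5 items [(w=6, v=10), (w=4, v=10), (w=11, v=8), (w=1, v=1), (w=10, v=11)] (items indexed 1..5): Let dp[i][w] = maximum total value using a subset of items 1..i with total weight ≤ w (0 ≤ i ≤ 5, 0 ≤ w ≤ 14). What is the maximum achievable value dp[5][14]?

21

i\w   0   1   2   3   4   5   6   7   8   9  10  11  12  13  14
  0   0   0   0   0   0   0   0   0   0   0   0   0   0   0   0
  1   0   0   0   0   0   0  10  10  10  10  10  10  10  10  10
  2   0   0   0   0  10  10  10  10  10  10  20  20  20  20  20
  3   0   0   0   0  10  10  10  10  10  10  20  20  20  20  20
  4   0   1   1   1  10  11  11  11  11  11  20  21  21  21  21
  5   0   1   1   1  10  11  11  11  11  11  20  21  21  21  21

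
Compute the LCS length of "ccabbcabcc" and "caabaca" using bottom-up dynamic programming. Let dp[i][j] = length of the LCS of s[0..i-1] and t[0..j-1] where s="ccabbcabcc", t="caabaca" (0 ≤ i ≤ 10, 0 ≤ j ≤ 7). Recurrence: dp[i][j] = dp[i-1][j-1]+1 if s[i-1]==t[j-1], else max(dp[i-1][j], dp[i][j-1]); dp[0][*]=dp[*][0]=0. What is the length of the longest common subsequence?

5

   ''  c  a  a  b  a  c  a
''  0  0  0  0  0  0  0  0
 c  0  1  1  1  1  1  1  1
 c  0  1  1  1  1  1  2  2
 a  0  1  2  2  2  2  2  3
 b  0  1  2  2  3  3  3  3
 b  0  1  2  2  3  3  3  3
 c  0  1  2  2  3  3  4  4
 a  0  1  2  3  3  4  4  5
 b  0  1  2  3  4  4  4  5
 c  0  1  2  3  4  4  5  5
 c  0  1  2  3  4  4  5  5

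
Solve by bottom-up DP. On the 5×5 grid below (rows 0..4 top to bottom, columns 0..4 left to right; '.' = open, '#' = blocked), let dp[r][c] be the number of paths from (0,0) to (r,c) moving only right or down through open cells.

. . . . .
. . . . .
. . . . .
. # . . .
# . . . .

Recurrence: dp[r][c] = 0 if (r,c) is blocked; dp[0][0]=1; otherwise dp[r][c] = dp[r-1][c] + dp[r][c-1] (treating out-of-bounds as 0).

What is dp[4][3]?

r\c   0   1   2   3   4
  0   1   1   1   1   1
  1   1   2   3   4   5
  2   1   3   6  10  15
  3   1   0   6  16  31
  4   0   0   6  22  53

22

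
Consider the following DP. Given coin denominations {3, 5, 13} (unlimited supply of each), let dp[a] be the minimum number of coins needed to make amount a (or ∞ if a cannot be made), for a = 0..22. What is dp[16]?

2

 a  0  1  2  3  4  5  6  7  8  9 10 11 12 13 14 15 16 17 18 19 20 21 22
dp  0  -  -  1  -  1  2  -  2  3  2  3  4  1  4  3  2  5  2  3  4  3  4
(- denotes ∞ / unreachable)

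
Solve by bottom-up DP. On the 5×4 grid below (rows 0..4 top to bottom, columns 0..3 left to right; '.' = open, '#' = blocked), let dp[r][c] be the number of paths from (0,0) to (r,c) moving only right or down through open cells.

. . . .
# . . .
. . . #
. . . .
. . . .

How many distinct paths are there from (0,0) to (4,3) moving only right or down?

r\c   0   1   2   3
  0   1   1   1   1
  1   0   1   2   3
  2   0   1   3   0
  3   0   1   4   4
  4   0   1   5   9

9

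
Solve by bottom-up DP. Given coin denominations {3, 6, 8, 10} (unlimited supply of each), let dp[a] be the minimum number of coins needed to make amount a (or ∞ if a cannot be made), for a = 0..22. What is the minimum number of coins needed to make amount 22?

 a  0  1  2  3  4  5  6  7  8  9 10 11 12 13 14 15 16 17 18 19 20 21 22
dp  0  -  -  1  -  -  1  -  1  2  1  2  2  2  2  3  2  3  2  3  2  3  3
(- denotes ∞ / unreachable)

3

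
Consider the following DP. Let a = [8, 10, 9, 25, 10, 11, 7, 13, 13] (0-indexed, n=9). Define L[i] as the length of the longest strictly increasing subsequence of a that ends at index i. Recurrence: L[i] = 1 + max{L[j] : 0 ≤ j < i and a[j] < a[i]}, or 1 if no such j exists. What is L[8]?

   i    0    1    2    3    4    5    6    7    8
a[i]    8   10    9   25   10   11    7   13   13
L[i]    1    2    2    3    3    4    1    5    5

5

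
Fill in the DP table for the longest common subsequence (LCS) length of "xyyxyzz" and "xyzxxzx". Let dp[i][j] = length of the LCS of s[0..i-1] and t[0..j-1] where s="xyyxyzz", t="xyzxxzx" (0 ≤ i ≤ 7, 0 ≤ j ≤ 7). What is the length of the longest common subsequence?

   ''  x  y  z  x  x  z  x
''  0  0  0  0  0  0  0  0
 x  0  1  1  1  1  1  1  1
 y  0  1  2  2  2  2  2  2
 y  0  1  2  2  2  2  2  2
 x  0  1  2  2  3  3  3  3
 y  0  1  2  2  3  3  3  3
 z  0  1  2  3  3  3  4  4
 z  0  1  2  3  3  3  4  4

4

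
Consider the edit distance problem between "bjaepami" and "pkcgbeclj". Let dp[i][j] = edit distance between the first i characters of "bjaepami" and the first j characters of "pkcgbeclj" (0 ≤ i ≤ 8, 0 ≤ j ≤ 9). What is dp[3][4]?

4

   ''  p  k  c  g  b  e  c  l  j
''  0  1  2  3  4  5  6  7  8  9
 b  1  1  2  3  4  4  5  6  7  8
 j  2  2  2  3  4  5  5  6  7  7
 a  3  3  3  3  4  5  6  6  7  8
 e  4  4  4  4  4  5  5  6  7  8
 p  5  4  5  5  5  5  6  6  7  8
 a  6  5  5  6  6  6  6  7  7  8
 m  7  6  6  6  7  7  7  7  8  8
 i  8  7  7  7  7  8  8  8  8  9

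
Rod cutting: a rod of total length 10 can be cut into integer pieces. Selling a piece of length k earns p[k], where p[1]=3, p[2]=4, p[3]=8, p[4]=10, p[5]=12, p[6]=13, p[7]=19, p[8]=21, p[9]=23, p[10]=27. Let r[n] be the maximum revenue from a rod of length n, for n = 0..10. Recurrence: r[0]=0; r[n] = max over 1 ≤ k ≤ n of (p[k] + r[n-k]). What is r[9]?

27

   n    0    1    2    3    4    5    6    7    8    9   10
r[n]    0    3    6    9   12   15   18   21   24   27   30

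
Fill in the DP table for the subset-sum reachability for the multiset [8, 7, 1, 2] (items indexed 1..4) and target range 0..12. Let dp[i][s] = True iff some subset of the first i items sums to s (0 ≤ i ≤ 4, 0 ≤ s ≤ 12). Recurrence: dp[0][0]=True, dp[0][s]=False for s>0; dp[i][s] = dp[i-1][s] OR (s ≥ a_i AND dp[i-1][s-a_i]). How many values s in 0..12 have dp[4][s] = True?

9

i\s   0   1   2   3   4   5   6   7   8   9  10  11  12
  0   T   F   F   F   F   F   F   F   F   F   F   F   F
  1   T   F   F   F   F   F   F   F   T   F   F   F   F
  2   T   F   F   F   F   F   F   T   T   F   F   F   F
  3   T   T   F   F   F   F   F   T   T   T   F   F   F
  4   T   T   T   T   F   F   F   T   T   T   T   T   F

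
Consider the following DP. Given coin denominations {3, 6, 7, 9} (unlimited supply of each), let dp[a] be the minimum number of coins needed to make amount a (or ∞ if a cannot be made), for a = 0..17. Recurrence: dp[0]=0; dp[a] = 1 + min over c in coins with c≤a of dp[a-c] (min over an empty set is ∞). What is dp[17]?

3

 a  0  1  2  3  4  5  6  7  8  9 10 11 12 13 14 15 16 17
dp  0  -  -  1  -  -  1  1  -  1  2  -  2  2  2  2  2  3
(- denotes ∞ / unreachable)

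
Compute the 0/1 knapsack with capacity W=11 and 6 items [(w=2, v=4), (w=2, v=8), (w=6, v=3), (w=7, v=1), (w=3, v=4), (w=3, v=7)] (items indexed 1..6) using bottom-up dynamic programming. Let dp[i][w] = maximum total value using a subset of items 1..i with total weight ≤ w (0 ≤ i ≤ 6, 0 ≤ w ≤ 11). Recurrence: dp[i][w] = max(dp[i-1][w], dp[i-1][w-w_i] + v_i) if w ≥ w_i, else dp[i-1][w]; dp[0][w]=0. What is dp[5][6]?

i\w   0   1   2   3   4   5   6   7   8   9  10  11
  0   0   0   0   0   0   0   0   0   0   0   0   0
  1   0   0   4   4   4   4   4   4   4   4   4   4
  2   0   0   8   8  12  12  12  12  12  12  12  12
  3   0   0   8   8  12  12  12  12  12  12  15  15
  4   0   0   8   8  12  12  12  12  12  12  15  15
  5   0   0   8   8  12  12  12  16  16  16  16  16
  6   0   0   8   8  12  15  15  19  19  19  23  23

12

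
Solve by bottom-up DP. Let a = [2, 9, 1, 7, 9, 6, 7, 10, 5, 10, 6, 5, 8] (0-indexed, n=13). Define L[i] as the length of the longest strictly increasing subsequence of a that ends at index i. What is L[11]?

2

   i    0    1    2    3    4    5    6    7    8    9   10   11   12
a[i]    2    9    1    7    9    6    7   10    5   10    6    5    8
L[i]    1    2    1    2    3    2    3    4    2    4    3    2    4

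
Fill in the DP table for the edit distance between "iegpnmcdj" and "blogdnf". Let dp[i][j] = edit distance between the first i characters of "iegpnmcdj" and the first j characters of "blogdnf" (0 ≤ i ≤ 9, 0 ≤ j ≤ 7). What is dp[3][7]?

6

   ''  b  l  o  g  d  n  f
''  0  1  2  3  4  5  6  7
 i  1  1  2  3  4  5  6  7
 e  2  2  2  3  4  5  6  7
 g  3  3  3  3  3  4  5  6
 p  4  4  4  4  4  4  5  6
 n  5  5  5  5  5  5  4  5
 m  6  6  6  6  6  6  5  5
 c  7  7  7  7  7  7  6  6
 d  8  8  8  8  8  7  7  7
 j  9  9  9  9  9  8  8  8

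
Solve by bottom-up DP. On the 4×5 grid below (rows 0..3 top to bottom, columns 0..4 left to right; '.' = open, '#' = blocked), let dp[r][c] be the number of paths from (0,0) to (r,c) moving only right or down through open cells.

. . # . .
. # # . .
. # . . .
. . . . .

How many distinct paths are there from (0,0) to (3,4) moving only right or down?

1

r\c   0   1   2   3   4
  0   1   1   0   0   0
  1   1   0   0   0   0
  2   1   0   0   0   0
  3   1   1   1   1   1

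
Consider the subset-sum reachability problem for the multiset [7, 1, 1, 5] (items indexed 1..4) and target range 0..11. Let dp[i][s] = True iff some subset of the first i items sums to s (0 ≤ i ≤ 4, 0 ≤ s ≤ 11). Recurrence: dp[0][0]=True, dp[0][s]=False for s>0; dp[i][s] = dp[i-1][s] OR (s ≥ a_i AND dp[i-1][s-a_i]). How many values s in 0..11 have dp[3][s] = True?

i\s   0   1   2   3   4   5   6   7   8   9  10  11
  0   T   F   F   F   F   F   F   F   F   F   F   F
  1   T   F   F   F   F   F   F   T   F   F   F   F
  2   T   T   F   F   F   F   F   T   T   F   F   F
  3   T   T   T   F   F   F   F   T   T   T   F   F
  4   T   T   T   F   F   T   T   T   T   T   F   F

6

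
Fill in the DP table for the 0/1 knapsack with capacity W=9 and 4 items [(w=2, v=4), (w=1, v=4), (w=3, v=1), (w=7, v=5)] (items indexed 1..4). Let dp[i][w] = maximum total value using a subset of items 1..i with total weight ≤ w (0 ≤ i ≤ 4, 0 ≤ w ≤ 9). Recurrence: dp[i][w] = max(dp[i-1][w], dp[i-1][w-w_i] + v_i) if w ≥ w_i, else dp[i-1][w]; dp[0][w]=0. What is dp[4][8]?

9

i\w   0   1   2   3   4   5   6   7   8   9
  0   0   0   0   0   0   0   0   0   0   0
  1   0   0   4   4   4   4   4   4   4   4
  2   0   4   4   8   8   8   8   8   8   8
  3   0   4   4   8   8   8   9   9   9   9
  4   0   4   4   8   8   8   9   9   9   9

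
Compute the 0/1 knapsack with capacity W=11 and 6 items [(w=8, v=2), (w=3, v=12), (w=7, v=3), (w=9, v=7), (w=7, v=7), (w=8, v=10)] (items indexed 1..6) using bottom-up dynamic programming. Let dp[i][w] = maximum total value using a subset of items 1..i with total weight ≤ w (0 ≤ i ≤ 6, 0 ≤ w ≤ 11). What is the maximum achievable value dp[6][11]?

i\w   0   1   2   3   4   5   6   7   8   9  10  11
  0   0   0   0   0   0   0   0   0   0   0   0   0
  1   0   0   0   0   0   0   0   0   2   2   2   2
  2   0   0   0  12  12  12  12  12  12  12  12  14
  3   0   0   0  12  12  12  12  12  12  12  15  15
  4   0   0   0  12  12  12  12  12  12  12  15  15
  5   0   0   0  12  12  12  12  12  12  12  19  19
  6   0   0   0  12  12  12  12  12  12  12  19  22

22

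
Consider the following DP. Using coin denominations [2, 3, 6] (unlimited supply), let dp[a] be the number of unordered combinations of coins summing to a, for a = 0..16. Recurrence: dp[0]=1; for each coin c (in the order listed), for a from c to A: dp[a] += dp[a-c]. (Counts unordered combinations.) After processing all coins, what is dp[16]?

after  coin     0     1     2     3     4     5     6     7     8     9    10    11    12    13    14    15    16
          2     1     0     1     0     1     0     1     0     1     0     1     0     1     0     1     0     1
          3     1     0     1     1     1     1     2     1     2     2     2     2     3     2     3     3     3
          6     1     0     1     1     1     1     3     1     3     3     3     3     6     3     6     6     6

6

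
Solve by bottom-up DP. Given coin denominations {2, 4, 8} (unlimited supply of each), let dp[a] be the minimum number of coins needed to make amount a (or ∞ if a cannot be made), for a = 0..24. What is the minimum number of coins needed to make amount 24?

 a  0  1  2  3  4  5  6  7  8  9 10 11 12 13 14 15 16 17 18 19 20 21 22 23 24
dp  0  -  1  -  1  -  2  -  1  -  2  -  2  -  3  -  2  -  3  -  3  -  4  -  3
(- denotes ∞ / unreachable)

3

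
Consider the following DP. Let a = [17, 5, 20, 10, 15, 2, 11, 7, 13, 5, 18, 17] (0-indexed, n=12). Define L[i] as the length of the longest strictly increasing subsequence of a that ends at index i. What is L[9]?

2

   i    0    1    2    3    4    5    6    7    8    9   10   11
a[i]   17    5   20   10   15    2   11    7   13    5   18   17
L[i]    1    1    2    2    3    1    3    2    4    2    5    5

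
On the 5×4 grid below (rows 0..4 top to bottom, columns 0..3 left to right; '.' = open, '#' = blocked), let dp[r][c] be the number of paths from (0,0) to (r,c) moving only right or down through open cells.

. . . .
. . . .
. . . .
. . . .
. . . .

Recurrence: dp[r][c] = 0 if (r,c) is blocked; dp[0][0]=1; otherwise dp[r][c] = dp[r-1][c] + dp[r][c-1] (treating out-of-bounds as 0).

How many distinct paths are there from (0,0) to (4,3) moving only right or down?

r\c   0   1   2   3
  0   1   1   1   1
  1   1   2   3   4
  2   1   3   6  10
  3   1   4  10  20
  4   1   5  15  35

35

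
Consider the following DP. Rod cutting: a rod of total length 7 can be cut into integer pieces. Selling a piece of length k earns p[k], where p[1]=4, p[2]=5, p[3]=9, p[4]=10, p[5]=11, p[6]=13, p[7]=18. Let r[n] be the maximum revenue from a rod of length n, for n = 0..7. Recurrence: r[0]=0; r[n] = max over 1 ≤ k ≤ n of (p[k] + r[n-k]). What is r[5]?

   n    0    1    2    3    4    5    6    7
r[n]    0    4    8   12   16   20   24   28

20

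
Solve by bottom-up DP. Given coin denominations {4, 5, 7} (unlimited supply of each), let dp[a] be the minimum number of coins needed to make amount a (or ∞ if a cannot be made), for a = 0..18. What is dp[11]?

 a  0  1  2  3  4  5  6  7  8  9 10 11 12 13 14 15 16 17 18
dp  0  -  -  -  1  1  -  1  2  2  2  2  2  3  2  3  3  3  3
(- denotes ∞ / unreachable)

2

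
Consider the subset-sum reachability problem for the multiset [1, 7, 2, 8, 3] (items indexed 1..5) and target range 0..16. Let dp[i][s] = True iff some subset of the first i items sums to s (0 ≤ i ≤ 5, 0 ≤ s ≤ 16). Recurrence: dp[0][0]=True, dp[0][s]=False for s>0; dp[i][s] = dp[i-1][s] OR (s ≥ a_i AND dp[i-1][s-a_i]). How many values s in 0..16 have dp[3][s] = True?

8

i\s   0   1   2   3   4   5   6   7   8   9  10  11  12  13  14  15  16
  0   T   F   F   F   F   F   F   F   F   F   F   F   F   F   F   F   F
  1   T   T   F   F   F   F   F   F   F   F   F   F   F   F   F   F   F
  2   T   T   F   F   F   F   F   T   T   F   F   F   F   F   F   F   F
  3   T   T   T   T   F   F   F   T   T   T   T   F   F   F   F   F   F
  4   T   T   T   T   F   F   F   T   T   T   T   T   F   F   F   T   T
  5   T   T   T   T   T   T   T   T   T   T   T   T   T   T   T   T   T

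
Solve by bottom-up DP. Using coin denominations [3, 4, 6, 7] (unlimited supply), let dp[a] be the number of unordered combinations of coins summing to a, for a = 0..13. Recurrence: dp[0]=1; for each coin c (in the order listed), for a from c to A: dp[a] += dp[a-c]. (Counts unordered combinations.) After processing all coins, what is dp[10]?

3

after  coin     0     1     2     3     4     5     6     7     8     9    10    11    12    13
          3     1     0     0     1     0     0     1     0     0     1     0     0     1     0
          4     1     0     0     1     1     0     1     1     1     1     1     1     2     1
          6     1     0     0     1     1     0     2     1     1     2     2     1     4     2
          7     1     0     0     1     1     0     2     2     1     2     3     2     4     4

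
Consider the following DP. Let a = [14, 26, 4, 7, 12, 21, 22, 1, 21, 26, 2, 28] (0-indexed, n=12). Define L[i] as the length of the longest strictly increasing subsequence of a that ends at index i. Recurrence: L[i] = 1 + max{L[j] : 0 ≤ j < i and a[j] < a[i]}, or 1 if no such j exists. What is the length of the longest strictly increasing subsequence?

   i    0    1    2    3    4    5    6    7    8    9   10   11
a[i]   14   26    4    7   12   21   22    1   21   26    2   28
L[i]    1    2    1    2    3    4    5    1    4    6    2    7

7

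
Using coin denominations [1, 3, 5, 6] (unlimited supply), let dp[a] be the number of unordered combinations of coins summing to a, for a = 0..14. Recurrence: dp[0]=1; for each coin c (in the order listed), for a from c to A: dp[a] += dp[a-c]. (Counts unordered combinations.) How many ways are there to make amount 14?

after  coin     0     1     2     3     4     5     6     7     8     9    10    11    12    13    14
          1     1     1     1     1     1     1     1     1     1     1     1     1     1     1     1
          3     1     1     1     2     2     2     3     3     3     4     4     4     5     5     5
          5     1     1     1     2     2     3     4     4     5     6     7     8     9    10    11
          6     1     1     1     2     2     3     5     5     6     8     9    11    14    15    17

17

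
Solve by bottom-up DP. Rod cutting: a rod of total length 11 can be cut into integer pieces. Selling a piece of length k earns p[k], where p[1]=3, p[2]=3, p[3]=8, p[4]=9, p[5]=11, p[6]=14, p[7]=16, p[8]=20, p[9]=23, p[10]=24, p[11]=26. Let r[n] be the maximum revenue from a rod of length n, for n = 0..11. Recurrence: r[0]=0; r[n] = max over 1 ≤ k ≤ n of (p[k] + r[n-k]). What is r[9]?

27

   n    0    1    2    3    4    5    6    7    8    9   10   11
r[n]    0    3    6    9   12   15   18   21   24   27   30   33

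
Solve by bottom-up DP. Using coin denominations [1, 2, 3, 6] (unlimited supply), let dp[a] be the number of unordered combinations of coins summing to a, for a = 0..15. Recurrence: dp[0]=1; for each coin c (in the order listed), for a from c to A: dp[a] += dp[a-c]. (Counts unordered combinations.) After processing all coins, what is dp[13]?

30

after  coin     0     1     2     3     4     5     6     7     8     9    10    11    12    13    14    15
          1     1     1     1     1     1     1     1     1     1     1     1     1     1     1     1     1
          2     1     1     2     2     3     3     4     4     5     5     6     6     7     7     8     8
          3     1     1     2     3     4     5     7     8    10    12    14    16    19    21    24    27
          6     1     1     2     3     4     5     8     9    12    15    18    21    27    30    36    42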